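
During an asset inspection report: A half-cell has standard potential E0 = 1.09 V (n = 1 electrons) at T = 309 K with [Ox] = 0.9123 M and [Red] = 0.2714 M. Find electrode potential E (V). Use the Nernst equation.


Apply the Nernst equation: E = E0 + (RT/nF)*ln([Ox]/[Red])
Step 1: RT/nF = 8.314*309/(1*96485) = 0.02662617 V
Step 2: [Ox]/[Red] = 0.9123/0.2714 = 3.361459
Step 3: ln(3.361459) = 1.212375
Step 4: correction = 0.02662617 * 1.212375 = 0.0323 V
E = 1.09 + 0.0323 = 1.1223 V

1.1223 V


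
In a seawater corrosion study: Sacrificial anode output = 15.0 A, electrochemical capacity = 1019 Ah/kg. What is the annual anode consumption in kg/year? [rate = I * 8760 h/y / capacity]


Annual consumption = current * hours per year / capacity
Rate = 15.0 * 8760 / 1019 = 128.9 kg/year

128.9 kg/year


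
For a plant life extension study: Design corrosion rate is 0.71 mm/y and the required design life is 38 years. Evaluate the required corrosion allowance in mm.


Corrosion allowance = CR × design life
CA = 0.71 * 38 = 26.98 mm

26.98 mm


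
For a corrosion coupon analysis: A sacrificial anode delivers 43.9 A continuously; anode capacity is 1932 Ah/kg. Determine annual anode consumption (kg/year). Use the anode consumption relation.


Annual consumption = current * hours per year / capacity
Rate = 43.9 * 8760 / 1932 = 199.0 kg/year

199.0 kg/year


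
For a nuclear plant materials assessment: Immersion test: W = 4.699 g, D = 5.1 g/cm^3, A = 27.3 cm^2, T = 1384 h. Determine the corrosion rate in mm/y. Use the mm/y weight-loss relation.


Apply the mm/y weight-loss relation: CR = 87600 * W / (D * A * T)
Numerator: 87600 * 4.699 = 411632.4
Denominator: 5.1 * 27.3 * 1384 = 192694.32
CR = 411632.4 / 192694.32 = 2.1362 mm/y

2.1362 mm/y


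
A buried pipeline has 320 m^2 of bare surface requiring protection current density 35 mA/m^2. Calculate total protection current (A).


I = area * current density, then convert mA → A (÷1000)
I = 320 * 35 / 1000 = 11.2 A

11.2 A


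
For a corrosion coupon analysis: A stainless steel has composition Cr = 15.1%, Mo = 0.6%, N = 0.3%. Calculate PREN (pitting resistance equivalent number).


Apply the PREN formula: PREN = Cr + 3.3*Mo + 16*N
PREN = 15.1 + 3.3*0.6 + 16*0.3
PREN = 15.1 + 1.98 + 4.8 = 21.88

21.88


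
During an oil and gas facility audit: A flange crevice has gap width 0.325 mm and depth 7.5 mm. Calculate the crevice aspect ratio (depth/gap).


Aspect ratio = depth / gap
Ratio = 7.5 / 0.325 = 23.1

23.1


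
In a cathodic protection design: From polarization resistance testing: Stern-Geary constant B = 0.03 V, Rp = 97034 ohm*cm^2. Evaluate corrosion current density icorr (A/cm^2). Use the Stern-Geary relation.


Apply the Stern-Geary relation: icorr = B / Rp
icorr = 0.03 / 97034 = 3.092×10^-7 A/cm^2

3.092×10^-7 A/cm^2


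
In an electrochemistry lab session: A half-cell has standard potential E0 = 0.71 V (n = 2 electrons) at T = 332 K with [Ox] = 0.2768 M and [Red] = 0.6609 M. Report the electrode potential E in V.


Apply the Nernst equation: E = E0 + (RT/nF)*ln([Ox]/[Red])
Step 1: RT/nF = 8.314*332/(2*96485) = 0.01430403 V
Step 2: [Ox]/[Red] = 0.2768/0.6609 = 0.418823
Step 3: ln(0.418823) = -0.870307
Step 4: correction = 0.01430403 * -0.870307 = -0.0124 V
E = 0.71 + -0.0124 = 0.6976 V

0.6976 V


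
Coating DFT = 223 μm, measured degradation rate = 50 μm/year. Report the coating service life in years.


Service life = thickness / degradation rate
Life = 223 / 50 = 4.5 years

4.5 years


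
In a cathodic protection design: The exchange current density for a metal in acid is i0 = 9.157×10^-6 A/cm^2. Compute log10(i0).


i0 = 9.157×10^-6 A/cm^2
log10(i0) = -5.038

-5.038


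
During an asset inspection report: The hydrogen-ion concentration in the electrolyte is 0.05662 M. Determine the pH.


pH = −log10[H+]
pH = −log10(0.05662) = 1.25

1.25


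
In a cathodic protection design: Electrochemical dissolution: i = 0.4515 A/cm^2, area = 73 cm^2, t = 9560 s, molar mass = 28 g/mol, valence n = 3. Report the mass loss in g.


Apply Faraday's law: m = i*A*t*M / (n*F)
Total charge passed Q = i*A*t = 0.4515*73*9560 = 315092.82 C
m = Q*M/(n*F) = 315092.82*28/(3*96485) = 30.48004 g

30.48004 g


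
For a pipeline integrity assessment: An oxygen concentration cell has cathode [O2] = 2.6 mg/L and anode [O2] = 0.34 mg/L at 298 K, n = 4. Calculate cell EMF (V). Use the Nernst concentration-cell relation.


Apply the Nernst concentration-cell relation: E = (RT/nF)*ln(C_cathode/C_anode)
RT/nF = 8.314*298/(4*96485) = 0.00641958 V
ln(2.6/0.34) = 2.03432
E = 0.00641958 * 2.03432 = 0.01306 V

0.01306 V


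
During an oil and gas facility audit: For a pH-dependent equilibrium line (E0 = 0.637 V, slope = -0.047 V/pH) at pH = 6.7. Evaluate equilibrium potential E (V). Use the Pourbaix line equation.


Apply the Pourbaix line equation: E = E0 + slope*pH
E = 0.637 + (-0.047)*6.7 = 0.637 + (-0.3149) = 0.3221 V
Rounded to 4 decimal places: E = 0.3221 V

0.3221 V


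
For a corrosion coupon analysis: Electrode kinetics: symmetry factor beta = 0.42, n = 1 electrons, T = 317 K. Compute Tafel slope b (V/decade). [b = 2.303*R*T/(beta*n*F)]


Apply the Tafel slope relation: b = 2.303*R*T/(beta*n*F)
Numerator: 2.303 * 8.314 * 317 = 6069.64
Denominator: 0.42 * 1 * 96485 = 40523.7
b = 6069.64 / 40523.7 = 0.1498 V/decade

0.1498 V/decade


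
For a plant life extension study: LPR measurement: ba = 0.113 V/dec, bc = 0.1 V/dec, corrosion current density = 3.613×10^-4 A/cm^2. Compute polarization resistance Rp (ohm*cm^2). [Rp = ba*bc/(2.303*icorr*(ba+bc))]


Apply the Stern-Geary equation: Rp = ba*bc / (2.303*icorr*(ba+bc))
ba*bc = 0.113*0.1 = 0.0113
ba+bc = 0.213; 2.303*icorr*(ba+bc) = 2.303*3.613×10^-4*0.213 = 1.7723174×10^-4
Rp = 0.0113 / 1.7723174×10^-4 = 63.8 ohm*cm^2

63.8 ohm*cm^2


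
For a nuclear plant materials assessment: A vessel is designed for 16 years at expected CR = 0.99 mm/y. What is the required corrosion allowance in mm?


Corrosion allowance = CR × design life
CA = 0.99 * 16 = 15.84 mm

15.84 mm


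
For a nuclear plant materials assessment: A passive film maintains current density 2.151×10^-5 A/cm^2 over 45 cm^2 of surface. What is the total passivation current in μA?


I = i_pass * A, then convert A → μA (×10^6)
I = 2.151×10^-5 * 45 * 10^6 = 967.95 μA

967.95 μA


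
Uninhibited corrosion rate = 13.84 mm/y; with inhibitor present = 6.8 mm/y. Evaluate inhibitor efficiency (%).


Apply the inhibitor-efficiency definition: IE = (CR_blank − CR_inh)/CR_blank × 100
IE = (13.84 − 6.8) / 13.84 × 100
IE = 7.04 / 13.84 × 100 = 50.9 %

50.9 %


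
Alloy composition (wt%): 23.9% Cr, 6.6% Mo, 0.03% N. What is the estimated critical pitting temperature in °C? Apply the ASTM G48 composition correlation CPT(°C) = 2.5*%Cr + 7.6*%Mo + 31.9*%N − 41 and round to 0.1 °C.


Apply the ASTM G48 empirical CPT estimate: CPT(°C) = 2.5*%Cr + 7.6*%Mo + 31.9*%N − 41
2.5*23.9 = 59.75; 7.6*6.6 = 50.16; 31.9*0.03 = 0.957
CPT = 59.75 + 50.16 + 0.957 − 41 = 69.867 °C
Rounded to 0.1 °C: CPT ≈ 69.9 °C

69.9 °C


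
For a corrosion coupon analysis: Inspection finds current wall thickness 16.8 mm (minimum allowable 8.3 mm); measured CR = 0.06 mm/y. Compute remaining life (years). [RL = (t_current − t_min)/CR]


Apply the remaining-life relation: RL = (t_current − t_min) / CR
RL = (16.8 − 8.3) / 0.06 = 8.5 / 0.06 = 141.7 years

141.7 years


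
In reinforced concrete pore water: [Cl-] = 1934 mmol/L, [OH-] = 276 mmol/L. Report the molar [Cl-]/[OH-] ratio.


Threshold parameter = [Cl-] / [OH-] (molar basis; both in mmol/L, so units cancel)
Ratio = 1934 / 276 = 7.01

7.01


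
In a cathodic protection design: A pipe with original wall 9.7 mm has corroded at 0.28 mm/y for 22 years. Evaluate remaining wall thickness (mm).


Remaining wall = original − CR × time
t = 9.7 − 0.28*22 = 9.7 − 6.16 = 3.54 mm

3.54 mm


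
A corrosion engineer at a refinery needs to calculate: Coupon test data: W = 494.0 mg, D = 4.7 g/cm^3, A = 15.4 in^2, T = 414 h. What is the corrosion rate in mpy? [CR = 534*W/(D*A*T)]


Apply the mpy weight-loss relation: CR = 534 * W / (D * A * T)
Numerator: 534 * 494.0 = 263796.0
Denominator: 4.7 * 15.4 * 414 = 29965.32
CR = 263796.0 / 29965.32 = 8.80338 mpy

8.80338 mpy


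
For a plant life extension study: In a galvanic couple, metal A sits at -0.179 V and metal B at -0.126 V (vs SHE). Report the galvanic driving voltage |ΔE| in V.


Driving voltage is the absolute potential difference.
|ΔE| = |-0.179 − (-0.126)| = 0.053 V

0.053 V


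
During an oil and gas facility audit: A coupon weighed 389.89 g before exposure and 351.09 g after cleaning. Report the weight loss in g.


Weight loss = initial − final
WL = 389.89 − 351.09 = 38.8 g

38.8 g


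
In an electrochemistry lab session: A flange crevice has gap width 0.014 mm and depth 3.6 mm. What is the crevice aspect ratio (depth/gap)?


Aspect ratio = depth / gap
Ratio = 3.6 / 0.014 = 257.1

257.1


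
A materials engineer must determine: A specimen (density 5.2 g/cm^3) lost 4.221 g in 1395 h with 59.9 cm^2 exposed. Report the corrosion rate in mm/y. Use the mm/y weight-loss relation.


Apply the mm/y weight-loss relation: CR = 87600 * W / (D * A * T)
Numerator: 87600 * 4.221 = 369759.6
Denominator: 5.2 * 59.9 * 1395 = 434514.6
CR = 369759.6 / 434514.6 = 0.851 mm/y

0.851 mm/y


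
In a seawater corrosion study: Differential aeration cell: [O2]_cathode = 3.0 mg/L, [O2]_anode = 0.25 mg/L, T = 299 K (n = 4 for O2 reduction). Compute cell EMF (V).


Apply the Nernst concentration-cell relation: E = (RT/nF)*ln(C_cathode/C_anode)
RT/nF = 8.314*299/(4*96485) = 0.00644112 V
ln(3.0/0.25) = 2.48491
E = 0.00644112 * 2.48491 = 0.01601 V

0.01601 V


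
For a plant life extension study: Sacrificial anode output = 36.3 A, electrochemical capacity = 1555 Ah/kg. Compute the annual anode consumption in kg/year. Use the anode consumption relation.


Annual consumption = current * hours per year / capacity
Rate = 36.3 * 8760 / 1555 = 204.5 kg/year

204.5 kg/year


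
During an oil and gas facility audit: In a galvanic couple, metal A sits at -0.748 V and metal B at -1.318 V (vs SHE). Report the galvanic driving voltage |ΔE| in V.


Driving voltage is the absolute potential difference.
|ΔE| = |-0.748 − (-1.318)| = 0.57 V

0.57 V


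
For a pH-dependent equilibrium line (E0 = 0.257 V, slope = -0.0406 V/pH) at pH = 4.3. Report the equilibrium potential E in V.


Apply the Pourbaix line equation: E = E0 + slope*pH
E = 0.257 + (-0.0406)*4.3 = 0.257 + (-0.17458) = 0.08242 V
Rounded to 4 decimal places: E = 0.0824 V

0.0824 V


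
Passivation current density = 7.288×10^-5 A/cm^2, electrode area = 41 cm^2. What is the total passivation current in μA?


I = i_pass * A, then convert A → μA (×10^6)
I = 7.288×10^-5 * 41 * 10^6 = 2988.08 μA

2988.08 μA


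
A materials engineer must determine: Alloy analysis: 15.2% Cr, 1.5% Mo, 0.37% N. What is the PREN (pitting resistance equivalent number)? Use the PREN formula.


Apply the PREN formula: PREN = Cr + 3.3*Mo + 16*N
PREN = 15.2 + 3.3*1.5 + 16*0.37
PREN = 15.2 + 4.95 + 5.92 = 26.07

26.07


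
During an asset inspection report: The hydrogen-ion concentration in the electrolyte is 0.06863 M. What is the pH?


pH = −log10[H+]
pH = −log10(0.06863) = 1.16

1.16


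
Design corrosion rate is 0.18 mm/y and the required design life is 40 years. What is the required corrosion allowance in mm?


Corrosion allowance = CR × design life
CA = 0.18 * 40 = 7.2 mm

7.2 mm


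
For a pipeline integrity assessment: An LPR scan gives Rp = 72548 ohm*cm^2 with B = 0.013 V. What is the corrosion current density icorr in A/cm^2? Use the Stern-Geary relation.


Apply the Stern-Geary relation: icorr = B / Rp
icorr = 0.013 / 72548 = 1.792×10^-7 A/cm^2

1.792×10^-7 A/cm^2


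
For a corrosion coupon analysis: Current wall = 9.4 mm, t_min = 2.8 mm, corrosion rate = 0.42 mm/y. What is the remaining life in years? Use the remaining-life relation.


Apply the remaining-life relation: RL = (t_current − t_min) / CR
RL = (9.4 − 2.8) / 0.42 = 6.6 / 0.42 = 15.7 years

15.7 years


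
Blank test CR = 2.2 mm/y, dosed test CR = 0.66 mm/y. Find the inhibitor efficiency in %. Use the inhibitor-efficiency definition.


Apply the inhibitor-efficiency definition: IE = (CR_blank − CR_inh)/CR_blank × 100
IE = (2.2 − 0.66) / 2.2 × 100
IE = 1.54 / 2.2 × 100 = 70.0 %

70.0 %


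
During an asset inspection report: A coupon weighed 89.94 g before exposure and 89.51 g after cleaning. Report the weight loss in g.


Weight loss = initial − final
WL = 89.94 − 89.51 = 0.43 g

0.43 g


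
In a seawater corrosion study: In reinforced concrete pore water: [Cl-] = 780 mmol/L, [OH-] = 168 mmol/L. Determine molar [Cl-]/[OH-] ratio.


Threshold parameter = [Cl-] / [OH-] (molar basis; both in mmol/L, so units cancel)
Ratio = 780 / 168 = 4.64

4.64


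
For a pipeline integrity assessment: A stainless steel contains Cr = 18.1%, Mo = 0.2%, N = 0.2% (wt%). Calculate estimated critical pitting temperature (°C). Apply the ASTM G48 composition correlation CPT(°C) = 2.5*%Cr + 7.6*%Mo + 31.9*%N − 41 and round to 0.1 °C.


Apply the ASTM G48 empirical CPT estimate: CPT(°C) = 2.5*%Cr + 7.6*%Mo + 31.9*%N − 41
2.5*18.1 = 45.25; 7.6*0.2 = 1.52; 31.9*0.2 = 6.38
CPT = 45.25 + 1.52 + 6.38 − 41 = 12.15 °C
Rounded to 0.1 °C: CPT ≈ 12.2 °C

12.2 °C


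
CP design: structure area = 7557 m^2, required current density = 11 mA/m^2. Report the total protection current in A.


I = area * current density, then convert mA → A (÷1000)
I = 7557 * 11 / 1000 = 83.13 A

83.13 A


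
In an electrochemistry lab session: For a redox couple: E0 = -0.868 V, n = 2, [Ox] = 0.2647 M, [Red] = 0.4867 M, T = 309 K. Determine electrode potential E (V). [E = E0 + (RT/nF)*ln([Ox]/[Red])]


Apply the Nernst equation: E = E0 + (RT/nF)*ln([Ox]/[Red])
Step 1: RT/nF = 8.314*309/(2*96485) = 0.01331308 V
Step 2: [Ox]/[Red] = 0.2647/0.4867 = 0.543867
Step 3: ln(0.543867) = -0.609051
Step 4: correction = 0.01331308 * -0.609051 = -0.008 V
E = -0.868 + -0.008 = -0.876 V

-0.876 V


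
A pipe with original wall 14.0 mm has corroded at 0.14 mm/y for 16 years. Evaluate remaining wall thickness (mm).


Remaining wall = original − CR × time
t = 14.0 − 0.14*16 = 14.0 − 2.24 = 11.76 mm

11.76 mm


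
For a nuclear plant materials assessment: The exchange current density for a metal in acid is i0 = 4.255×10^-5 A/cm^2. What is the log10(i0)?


i0 = 4.255×10^-5 A/cm^2
log10(i0) = -4.371

-4.371


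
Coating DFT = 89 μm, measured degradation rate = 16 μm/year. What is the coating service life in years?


Service life = thickness / degradation rate
Life = 89 / 16 = 5.6 years

5.6 years


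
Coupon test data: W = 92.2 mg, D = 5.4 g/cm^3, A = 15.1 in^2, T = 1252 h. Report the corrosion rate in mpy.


Apply the mpy weight-loss relation: CR = 534 * W / (D * A * T)
Numerator: 534 * 92.2 = 49234.8
Denominator: 5.4 * 15.1 * 1252 = 102088.08
CR = 49234.8 / 102088.08 = 0.48228 mpy

0.48228 mpy


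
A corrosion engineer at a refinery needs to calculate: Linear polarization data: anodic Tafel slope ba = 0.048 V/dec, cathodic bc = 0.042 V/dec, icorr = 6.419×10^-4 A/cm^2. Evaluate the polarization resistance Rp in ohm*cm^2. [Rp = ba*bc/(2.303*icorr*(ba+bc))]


Apply the Stern-Geary equation: Rp = ba*bc / (2.303*icorr*(ba+bc))
ba*bc = 0.048*0.042 = 0.002016
ba+bc = 0.09; 2.303*icorr*(ba+bc) = 2.303*6.419×10^-4*0.09 = 1.3304661×10^-4
Rp = 0.002016 / 1.3304661×10^-4 = 15.15 ohm*cm^2

15.15 ohm*cm^2


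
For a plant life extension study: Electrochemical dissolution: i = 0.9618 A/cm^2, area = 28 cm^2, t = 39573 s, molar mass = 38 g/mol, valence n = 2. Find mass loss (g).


Apply Faraday's law: m = i*A*t*M / (n*F)
Total charge passed Q = i*A*t = 0.9618*28*39573 = 1065716.7192 C
m = Q*M/(n*F) = 1065716.7192*38/(2*96485) = 209.8629 g

209.8629 g


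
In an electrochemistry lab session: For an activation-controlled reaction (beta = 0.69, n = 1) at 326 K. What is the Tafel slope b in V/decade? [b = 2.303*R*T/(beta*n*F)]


Apply the Tafel slope relation: b = 2.303*R*T/(beta*n*F)
Numerator: 2.303 * 8.314 * 326 = 6241.97
Denominator: 0.69 * 1 * 96485 = 66574.65
b = 6241.97 / 66574.65 = 0.0938 V/decade

0.0938 V/decade


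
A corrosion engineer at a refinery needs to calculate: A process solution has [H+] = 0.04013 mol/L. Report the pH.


pH = −log10[H+]
pH = −log10(0.04013) = 1.4

1.4


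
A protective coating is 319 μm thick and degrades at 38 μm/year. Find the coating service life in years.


Service life = thickness / degradation rate
Life = 319 / 38 = 8.4 years

8.4 years


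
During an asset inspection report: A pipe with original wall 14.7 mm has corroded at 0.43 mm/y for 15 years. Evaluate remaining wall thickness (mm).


Remaining wall = original − CR × time
t = 14.7 − 0.43*15 = 14.7 − 6.45 = 8.25 mm

8.25 mm


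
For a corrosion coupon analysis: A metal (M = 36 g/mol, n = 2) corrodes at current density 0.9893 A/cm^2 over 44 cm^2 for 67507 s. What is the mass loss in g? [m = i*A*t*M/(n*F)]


Apply Faraday's law: m = i*A*t*M / (n*F)
Total charge passed Q = i*A*t = 0.9893*44*67507 = 2938525.7044 C
m = Q*M/(n*F) = 2938525.7044*36/(2*96485) = 548.204 g

548.204 g


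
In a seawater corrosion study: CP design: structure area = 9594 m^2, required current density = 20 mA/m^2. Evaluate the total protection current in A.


I = area * current density, then convert mA → A (÷1000)
I = 9594 * 20 / 1000 = 191.88 A

191.88 A


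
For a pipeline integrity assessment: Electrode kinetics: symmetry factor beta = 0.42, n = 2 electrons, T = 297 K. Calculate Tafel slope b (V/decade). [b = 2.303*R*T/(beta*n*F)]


Apply the Tafel slope relation: b = 2.303*R*T/(beta*n*F)
Numerator: 2.303 * 8.314 * 297 = 5686.7
Denominator: 0.42 * 2 * 96485 = 81047.4
b = 5686.7 / 81047.4 = 0.0702 V/decade

0.0702 V/decade


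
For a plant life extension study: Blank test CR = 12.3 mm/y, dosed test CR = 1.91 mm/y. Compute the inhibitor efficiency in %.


Apply the inhibitor-efficiency definition: IE = (CR_blank − CR_inh)/CR_blank × 100
IE = (12.3 − 1.91) / 12.3 × 100
IE = 10.39 / 12.3 × 100 = 84.5 %

84.5 %


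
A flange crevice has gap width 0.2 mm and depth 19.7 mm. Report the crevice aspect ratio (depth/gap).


Aspect ratio = depth / gap
Ratio = 19.7 / 0.2 = 98.5

98.5


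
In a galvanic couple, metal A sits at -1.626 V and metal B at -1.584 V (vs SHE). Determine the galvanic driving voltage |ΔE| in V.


Driving voltage is the absolute potential difference.
|ΔE| = |-1.626 − (-1.584)| = 0.042 V

0.042 V


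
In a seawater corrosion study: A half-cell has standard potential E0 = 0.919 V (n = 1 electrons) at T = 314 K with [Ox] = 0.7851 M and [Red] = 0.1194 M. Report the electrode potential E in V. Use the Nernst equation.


Apply the Nernst equation: E = E0 + (RT/nF)*ln([Ox]/[Red])
Step 1: RT/nF = 8.314*314/(1*96485) = 0.02705701 V
Step 2: [Ox]/[Red] = 0.7851/0.1194 = 6.575377
Step 3: ln(6.575377) = 1.883332
Step 4: correction = 0.02705701 * 1.883332 = 0.051 V
E = 0.919 + 0.051 = 0.97 V

0.97 V


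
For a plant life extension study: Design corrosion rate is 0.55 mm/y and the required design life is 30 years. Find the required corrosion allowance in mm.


Corrosion allowance = CR × design life
CA = 0.55 * 30 = 16.5 mm

16.5 mm


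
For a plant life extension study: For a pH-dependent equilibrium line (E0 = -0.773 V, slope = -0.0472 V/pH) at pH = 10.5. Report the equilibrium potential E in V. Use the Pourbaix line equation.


Apply the Pourbaix line equation: E = E0 + slope*pH
E = -0.773 + (-0.0472)*10.5 = -0.773 + (-0.4956) = -1.2686 V
Rounded to 4 decimal places: E = -1.2686 V

-1.2686 V


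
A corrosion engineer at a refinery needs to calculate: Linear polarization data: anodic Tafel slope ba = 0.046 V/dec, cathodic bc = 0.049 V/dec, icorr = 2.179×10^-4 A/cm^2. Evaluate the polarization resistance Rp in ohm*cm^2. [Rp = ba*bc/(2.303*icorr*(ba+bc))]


Apply the Stern-Geary equation: Rp = ba*bc / (2.303*icorr*(ba+bc))
ba*bc = 0.046*0.049 = 0.002254
ba+bc = 0.095; 2.303*icorr*(ba+bc) = 2.303*2.179×10^-4*0.095 = 4.7673251×10^-5
Rp = 0.002254 / 4.7673251×10^-5 = 47.3 ohm*cm^2

47.3 ohm*cm^2


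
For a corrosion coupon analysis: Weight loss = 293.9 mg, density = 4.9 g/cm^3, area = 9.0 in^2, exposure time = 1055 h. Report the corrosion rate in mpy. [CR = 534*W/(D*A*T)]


Apply the mpy weight-loss relation: CR = 534 * W / (D * A * T)
Numerator: 534 * 293.9 = 156942.6
Denominator: 4.9 * 9.0 * 1055 = 46525.5
CR = 156942.6 / 46525.5 = 3.373 mpy

3.373 mpy


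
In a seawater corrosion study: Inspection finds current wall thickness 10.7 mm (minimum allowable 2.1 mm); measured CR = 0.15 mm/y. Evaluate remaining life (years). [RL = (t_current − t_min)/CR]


Apply the remaining-life relation: RL = (t_current − t_min) / CR
RL = (10.7 − 2.1) / 0.15 = 8.6 / 0.15 = 57.3 years

57.3 years


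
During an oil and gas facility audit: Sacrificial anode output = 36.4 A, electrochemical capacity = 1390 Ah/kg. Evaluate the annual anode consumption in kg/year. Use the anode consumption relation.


Annual consumption = current * hours per year / capacity
Rate = 36.4 * 8760 / 1390 = 229.4 kg/year

229.4 kg/year


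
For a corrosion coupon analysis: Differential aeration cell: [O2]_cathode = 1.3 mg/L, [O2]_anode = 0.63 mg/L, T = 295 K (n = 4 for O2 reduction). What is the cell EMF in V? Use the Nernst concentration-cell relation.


Apply the Nernst concentration-cell relation: E = (RT/nF)*ln(C_cathode/C_anode)
RT/nF = 8.314*295/(4*96485) = 0.00635495 V
ln(1.3/0.63) = 0.7244
E = 0.00635495 * 0.7244 = 0.0046 V

0.0046 V


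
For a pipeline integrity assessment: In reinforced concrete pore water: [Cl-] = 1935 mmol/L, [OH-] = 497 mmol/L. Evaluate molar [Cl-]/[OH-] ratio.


Threshold parameter = [Cl-] / [OH-] (molar basis; both in mmol/L, so units cancel)
Ratio = 1935 / 497 = 3.89

3.89


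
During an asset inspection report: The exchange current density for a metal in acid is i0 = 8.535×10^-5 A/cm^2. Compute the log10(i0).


i0 = 8.535×10^-5 A/cm^2
log10(i0) = -4.069

-4.069


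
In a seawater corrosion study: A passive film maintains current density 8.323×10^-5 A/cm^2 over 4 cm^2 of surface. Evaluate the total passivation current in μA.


I = i_pass * A, then convert A → μA (×10^6)
I = 8.323×10^-5 * 4 * 10^6 = 332.92 μA

332.92 μA


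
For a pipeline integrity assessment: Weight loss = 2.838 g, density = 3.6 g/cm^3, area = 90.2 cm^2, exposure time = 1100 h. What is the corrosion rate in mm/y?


Apply the mm/y weight-loss relation: CR = 87600 * W / (D * A * T)
Numerator: 87600 * 2.838 = 248608.8
Denominator: 3.6 * 90.2 * 1100 = 357192.0
CR = 248608.8 / 357192.0 = 0.696 mm/y

0.696 mm/y


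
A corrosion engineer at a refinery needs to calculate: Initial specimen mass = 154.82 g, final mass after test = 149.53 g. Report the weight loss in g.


Weight loss = initial − final
WL = 154.82 − 149.53 = 5.29 g

5.29 g


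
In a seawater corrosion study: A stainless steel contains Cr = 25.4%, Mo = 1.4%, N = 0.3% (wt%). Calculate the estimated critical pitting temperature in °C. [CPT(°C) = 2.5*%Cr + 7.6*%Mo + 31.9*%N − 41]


Apply the ASTM G48 empirical CPT estimate: CPT(°C) = 2.5*%Cr + 7.6*%Mo + 31.9*%N − 41
2.5*25.4 = 63.5; 7.6*1.4 = 10.64; 31.9*0.3 = 9.57
CPT = 63.5 + 10.64 + 9.57 − 41 = 42.71 °C
Rounded to 0.1 °C: CPT ≈ 42.7 °C

42.7 °C


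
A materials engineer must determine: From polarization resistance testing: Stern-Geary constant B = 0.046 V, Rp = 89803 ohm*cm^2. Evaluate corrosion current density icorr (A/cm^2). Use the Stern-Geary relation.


Apply the Stern-Geary relation: icorr = B / Rp
icorr = 0.046 / 89803 = 5.122×10^-7 A/cm^2

5.122×10^-7 A/cm^2


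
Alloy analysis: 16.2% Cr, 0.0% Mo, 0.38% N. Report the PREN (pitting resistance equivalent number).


Apply the PREN formula: PREN = Cr + 3.3*Mo + 16*N
PREN = 16.2 + 3.3*0.0 + 16*0.38
PREN = 16.2 + 0.0 + 6.08 = 22.28

22.28


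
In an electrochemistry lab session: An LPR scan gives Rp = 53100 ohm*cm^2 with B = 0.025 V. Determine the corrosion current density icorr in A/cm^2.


Apply the Stern-Geary relation: icorr = B / Rp
icorr = 0.025 / 53100 = 4.708×10^-7 A/cm^2

4.708×10^-7 A/cm^2


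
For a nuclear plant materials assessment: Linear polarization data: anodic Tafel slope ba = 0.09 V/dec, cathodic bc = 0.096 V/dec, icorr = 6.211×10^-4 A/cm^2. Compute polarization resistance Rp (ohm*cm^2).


Apply the Stern-Geary equation: Rp = ba*bc / (2.303*icorr*(ba+bc))
ba*bc = 0.09*0.096 = 0.00864
ba+bc = 0.186; 2.303*icorr*(ba+bc) = 2.303*6.211×10^-4*0.186 = 2.6605315×10^-4
Rp = 0.00864 / 2.6605315×10^-4 = 32.47 ohm*cm^2

32.47 ohm*cm^2


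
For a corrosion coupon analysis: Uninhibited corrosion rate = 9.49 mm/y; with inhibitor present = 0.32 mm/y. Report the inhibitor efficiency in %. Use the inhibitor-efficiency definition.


Apply the inhibitor-efficiency definition: IE = (CR_blank − CR_inh)/CR_blank × 100
IE = (9.49 − 0.32) / 9.49 × 100
IE = 9.17 / 9.49 × 100 = 96.6 %

96.6 %


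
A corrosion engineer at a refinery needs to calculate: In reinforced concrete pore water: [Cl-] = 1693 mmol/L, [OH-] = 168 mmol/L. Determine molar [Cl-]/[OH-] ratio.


Threshold parameter = [Cl-] / [OH-] (molar basis; both in mmol/L, so units cancel)
Ratio = 1693 / 168 = 10.08

10.08


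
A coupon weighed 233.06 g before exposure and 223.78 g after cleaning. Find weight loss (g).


Weight loss = initial − final
WL = 233.06 − 223.78 = 9.28 g

9.28 g


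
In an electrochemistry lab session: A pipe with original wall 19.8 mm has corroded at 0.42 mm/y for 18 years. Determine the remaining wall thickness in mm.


Remaining wall = original − CR × time
t = 19.8 − 0.42*18 = 19.8 − 7.56 = 12.24 mm

12.24 mm


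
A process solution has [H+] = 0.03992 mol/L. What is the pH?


pH = −log10[H+]
pH = −log10(0.03992) = 1.4

1.4


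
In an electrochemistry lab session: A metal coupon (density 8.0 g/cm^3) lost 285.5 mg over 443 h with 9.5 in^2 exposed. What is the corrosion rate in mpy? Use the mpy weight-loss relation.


Apply the mpy weight-loss relation: CR = 534 * W / (D * A * T)
Numerator: 534 * 285.5 = 152457.0
Denominator: 8.0 * 9.5 * 443 = 33668.0
CR = 152457.0 / 33668.0 = 4.5282 mpy

4.5282 mpy


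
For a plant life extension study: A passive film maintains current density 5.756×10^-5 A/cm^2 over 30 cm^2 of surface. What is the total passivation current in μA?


I = i_pass * A, then convert A → μA (×10^6)
I = 5.756×10^-5 * 30 * 10^6 = 1726.8 μA

1726.8 μA


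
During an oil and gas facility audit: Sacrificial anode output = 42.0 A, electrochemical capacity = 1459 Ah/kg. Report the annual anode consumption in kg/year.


Annual consumption = current * hours per year / capacity
Rate = 42.0 * 8760 / 1459 = 252.2 kg/year

252.2 kg/year


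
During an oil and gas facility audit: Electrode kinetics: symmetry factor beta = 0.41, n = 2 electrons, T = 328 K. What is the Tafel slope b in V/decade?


Apply the Tafel slope relation: b = 2.303*R*T/(beta*n*F)
Numerator: 2.303 * 8.314 * 328 = 6280.26
Denominator: 0.41 * 2 * 96485 = 79117.7
b = 6280.26 / 79117.7 = 0.079 V/decade

0.079 V/decade


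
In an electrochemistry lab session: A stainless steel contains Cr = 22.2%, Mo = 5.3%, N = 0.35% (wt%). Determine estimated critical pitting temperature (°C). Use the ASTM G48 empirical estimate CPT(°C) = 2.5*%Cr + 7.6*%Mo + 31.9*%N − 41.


Apply the ASTM G48 empirical CPT estimate: CPT(°C) = 2.5*%Cr + 7.6*%Mo + 31.9*%N − 41
2.5*22.2 = 55.5; 7.6*5.3 = 40.28; 31.9*0.35 = 11.165
CPT = 55.5 + 40.28 + 11.165 − 41 = 65.945 °C
Rounded to 0.1 °C: CPT ≈ 65.9 °C

65.9 °C


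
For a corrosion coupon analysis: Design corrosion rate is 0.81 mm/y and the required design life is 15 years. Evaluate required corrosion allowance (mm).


Corrosion allowance = CR × design life
CA = 0.81 * 15 = 12.15 mm

12.15 mm


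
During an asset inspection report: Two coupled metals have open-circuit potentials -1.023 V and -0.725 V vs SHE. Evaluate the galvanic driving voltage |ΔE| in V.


Driving voltage is the absolute potential difference.
|ΔE| = |-1.023 − (-0.725)| = 0.298 V

0.298 V


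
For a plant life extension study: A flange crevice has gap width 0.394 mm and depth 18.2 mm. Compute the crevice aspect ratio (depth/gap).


Aspect ratio = depth / gap
Ratio = 18.2 / 0.394 = 46.2

46.2


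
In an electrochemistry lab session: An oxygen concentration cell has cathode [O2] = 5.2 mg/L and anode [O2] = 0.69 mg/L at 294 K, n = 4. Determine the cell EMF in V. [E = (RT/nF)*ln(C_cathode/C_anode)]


Apply the Nernst concentration-cell relation: E = (RT/nF)*ln(C_cathode/C_anode)
RT/nF = 8.314*294/(4*96485) = 0.00633341 V
ln(5.2/0.69) = 2.01972
E = 0.00633341 * 2.01972 = 0.01279 V

0.01279 V


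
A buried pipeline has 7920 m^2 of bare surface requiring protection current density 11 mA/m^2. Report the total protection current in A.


I = area * current density, then convert mA → A (÷1000)
I = 7920 * 11 / 1000 = 87.12 A

87.12 A


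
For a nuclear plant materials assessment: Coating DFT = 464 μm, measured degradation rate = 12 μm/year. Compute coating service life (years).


Service life = thickness / degradation rate
Life = 464 / 12 = 38.7 years

38.7 years


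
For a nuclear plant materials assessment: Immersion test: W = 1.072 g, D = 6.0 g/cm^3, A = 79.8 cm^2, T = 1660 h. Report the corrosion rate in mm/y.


Apply the mm/y weight-loss relation: CR = 87600 * W / (D * A * T)
Numerator: 87600 * 1.072 = 93907.2
Denominator: 6.0 * 79.8 * 1660 = 794808.0
CR = 93907.2 / 794808.0 = 0.11815 mm/y

0.11815 mm/y


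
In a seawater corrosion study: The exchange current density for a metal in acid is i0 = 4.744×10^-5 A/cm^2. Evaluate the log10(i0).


i0 = 4.744×10^-5 A/cm^2
log10(i0) = -4.324

-4.324


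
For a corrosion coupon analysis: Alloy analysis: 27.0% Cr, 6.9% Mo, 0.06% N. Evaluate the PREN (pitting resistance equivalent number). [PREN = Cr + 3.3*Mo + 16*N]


Apply the PREN formula: PREN = Cr + 3.3*Mo + 16*N
PREN = 27.0 + 3.3*6.9 + 16*0.06
PREN = 27.0 + 22.77 + 0.96 = 50.73

50.73


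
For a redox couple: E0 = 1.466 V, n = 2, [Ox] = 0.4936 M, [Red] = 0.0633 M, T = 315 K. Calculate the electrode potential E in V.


Apply the Nernst equation: E = E0 + (RT/nF)*ln([Ox]/[Red])
Step 1: RT/nF = 8.314*315/(2*96485) = 0.01357159 V
Step 2: [Ox]/[Red] = 0.4936/0.0633 = 7.797788
Step 3: ln(7.797788) = 2.05384
Step 4: correction = 0.01357159 * 2.05384 = 0.028 V
E = 1.466 + 0.028 = 1.494 V

1.494 V


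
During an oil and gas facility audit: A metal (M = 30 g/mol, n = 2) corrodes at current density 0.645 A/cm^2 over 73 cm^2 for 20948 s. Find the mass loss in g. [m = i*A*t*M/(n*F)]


Apply Faraday's law: m = i*A*t*M / (n*F)
Total charge passed Q = i*A*t = 0.645*73*20948 = 986336.58 C
m = Q*M/(n*F) = 986336.58*30/(2*96485) = 153.3404 g

153.3404 g


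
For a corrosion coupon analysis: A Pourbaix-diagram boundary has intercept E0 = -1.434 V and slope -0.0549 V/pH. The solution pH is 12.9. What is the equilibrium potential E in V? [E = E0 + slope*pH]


Apply the Pourbaix line equation: E = E0 + slope*pH
E = -1.434 + (-0.0549)*12.9 = -1.434 + (-0.70821) = -2.14221 V
Rounded to 3 decimal places: E = -2.142 V

-2.142 V


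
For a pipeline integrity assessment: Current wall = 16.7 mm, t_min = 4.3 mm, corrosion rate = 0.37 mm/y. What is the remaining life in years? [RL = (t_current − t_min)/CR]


Apply the remaining-life relation: RL = (t_current − t_min) / CR
RL = (16.7 − 4.3) / 0.37 = 12.4 / 0.37 = 33.5 years

33.5 years


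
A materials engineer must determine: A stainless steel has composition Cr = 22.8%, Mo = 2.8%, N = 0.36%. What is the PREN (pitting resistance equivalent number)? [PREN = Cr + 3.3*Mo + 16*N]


Apply the PREN formula: PREN = Cr + 3.3*Mo + 16*N
PREN = 22.8 + 3.3*2.8 + 16*0.36
PREN = 22.8 + 9.24 + 5.76 = 37.8

37.8


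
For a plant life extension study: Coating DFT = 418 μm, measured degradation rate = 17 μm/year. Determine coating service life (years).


Service life = thickness / degradation rate
Life = 418 / 17 = 24.6 years

24.6 years


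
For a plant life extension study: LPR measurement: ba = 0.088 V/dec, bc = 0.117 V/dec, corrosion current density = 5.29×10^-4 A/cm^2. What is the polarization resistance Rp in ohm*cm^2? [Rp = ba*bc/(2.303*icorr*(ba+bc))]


Apply the Stern-Geary equation: Rp = ba*bc / (2.303*icorr*(ba+bc))
ba*bc = 0.088*0.117 = 0.010296
ba+bc = 0.205; 2.303*icorr*(ba+bc) = 2.303*5.29×10^-4*0.205 = 2.4974883×10^-4
Rp = 0.010296 / 2.4974883×10^-4 = 41.23 ohm*cm^2

41.23 ohm*cm^2


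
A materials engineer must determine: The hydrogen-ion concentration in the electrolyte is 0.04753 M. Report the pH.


pH = −log10[H+]
pH = −log10(0.04753) = 1.32

1.32


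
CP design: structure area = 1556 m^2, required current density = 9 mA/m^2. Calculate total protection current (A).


I = area * current density, then convert mA → A (÷1000)
I = 1556 * 9 / 1000 = 14.0 A

14.0 A


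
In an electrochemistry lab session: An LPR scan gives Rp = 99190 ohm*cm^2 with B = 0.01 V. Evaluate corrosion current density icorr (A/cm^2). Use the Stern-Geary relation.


Apply the Stern-Geary relation: icorr = B / Rp
icorr = 0.01 / 99190 = 1.008×10^-7 A/cm^2

1.008×10^-7 A/cm^2


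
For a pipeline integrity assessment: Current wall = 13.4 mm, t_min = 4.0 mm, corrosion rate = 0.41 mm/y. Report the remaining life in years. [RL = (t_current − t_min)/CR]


Apply the remaining-life relation: RL = (t_current − t_min) / CR
RL = (13.4 − 4.0) / 0.41 = 9.4 / 0.41 = 22.9 years

22.9 years


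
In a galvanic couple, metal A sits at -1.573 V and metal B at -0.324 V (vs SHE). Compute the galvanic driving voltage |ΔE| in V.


Driving voltage is the absolute potential difference.
|ΔE| = |-1.573 − (-0.324)| = 1.249 V

1.249 V


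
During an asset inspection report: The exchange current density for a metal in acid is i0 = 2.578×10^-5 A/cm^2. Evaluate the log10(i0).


i0 = 2.578×10^-5 A/cm^2
log10(i0) = -4.589

-4.589


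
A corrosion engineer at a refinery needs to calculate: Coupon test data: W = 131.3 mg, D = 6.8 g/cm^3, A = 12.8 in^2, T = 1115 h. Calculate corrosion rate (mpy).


Apply the mpy weight-loss relation: CR = 534 * W / (D * A * T)
Numerator: 534 * 131.3 = 70114.2
Denominator: 6.8 * 12.8 * 1115 = 97049.6
CR = 70114.2 / 97049.6 = 0.722 mpy

0.722 mpy


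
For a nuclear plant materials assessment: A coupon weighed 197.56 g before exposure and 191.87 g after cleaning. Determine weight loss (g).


Weight loss = initial − final
WL = 197.56 − 191.87 = 5.69 g

5.69 g


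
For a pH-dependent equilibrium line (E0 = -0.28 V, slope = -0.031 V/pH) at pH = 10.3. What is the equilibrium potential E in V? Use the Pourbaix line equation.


Apply the Pourbaix line equation: E = E0 + slope*pH
E = -0.28 + (-0.031)*10.3 = -0.28 + (-0.3193) = -0.5993 V
Rounded to 3 decimal places: E = -0.599 V

-0.599 V


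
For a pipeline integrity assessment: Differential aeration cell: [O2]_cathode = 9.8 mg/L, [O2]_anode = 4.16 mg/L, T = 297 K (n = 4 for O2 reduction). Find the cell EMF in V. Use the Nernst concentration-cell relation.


Apply the Nernst concentration-cell relation: E = (RT/nF)*ln(C_cathode/C_anode)
RT/nF = 8.314*297/(4*96485) = 0.00639804 V
ln(9.8/4.16) = 0.85687
E = 0.00639804 * 0.85687 = 0.00548 V

0.00548 V


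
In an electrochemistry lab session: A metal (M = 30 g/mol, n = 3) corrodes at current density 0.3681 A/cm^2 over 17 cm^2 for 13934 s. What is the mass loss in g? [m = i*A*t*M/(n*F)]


Apply Faraday's law: m = i*A*t*M / (n*F)
Total charge passed Q = i*A*t = 0.3681*17*13934 = 87194.7918 C
m = Q*M/(n*F) = 87194.7918*30/(3*96485) = 9.037 g

9.037 g


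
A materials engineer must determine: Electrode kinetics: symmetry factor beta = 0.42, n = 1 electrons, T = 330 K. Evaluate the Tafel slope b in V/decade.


Apply the Tafel slope relation: b = 2.303*R*T/(beta*n*F)
Numerator: 2.303 * 8.314 * 330 = 6318.56
Denominator: 0.42 * 1 * 96485 = 40523.7
b = 6318.56 / 40523.7 = 0.156 V/decade

0.156 V/decade


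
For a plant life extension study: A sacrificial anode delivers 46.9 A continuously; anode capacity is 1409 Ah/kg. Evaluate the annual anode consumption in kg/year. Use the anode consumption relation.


Annual consumption = current * hours per year / capacity
Rate = 46.9 * 8760 / 1409 = 291.6 kg/year

291.6 kg/year


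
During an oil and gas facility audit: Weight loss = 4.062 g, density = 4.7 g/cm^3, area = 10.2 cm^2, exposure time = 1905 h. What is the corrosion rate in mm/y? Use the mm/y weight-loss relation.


Apply the mm/y weight-loss relation: CR = 87600 * W / (D * A * T)
Numerator: 87600 * 4.062 = 355831.2
Denominator: 4.7 * 10.2 * 1905 = 91325.7
CR = 355831.2 / 91325.7 = 3.896288 mm/y

3.896288 mm/y


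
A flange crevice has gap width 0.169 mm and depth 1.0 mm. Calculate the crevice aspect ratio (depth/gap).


Aspect ratio = depth / gap
Ratio = 1.0 / 0.169 = 5.9

5.9


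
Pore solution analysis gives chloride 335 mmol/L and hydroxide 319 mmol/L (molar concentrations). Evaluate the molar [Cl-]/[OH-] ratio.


Threshold parameter = [Cl-] / [OH-] (molar basis; both in mmol/L, so units cancel)
Ratio = 335 / 319 = 1.05

1.05


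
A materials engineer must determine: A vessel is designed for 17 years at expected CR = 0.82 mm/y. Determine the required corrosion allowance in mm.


Corrosion allowance = CR × design life
CA = 0.82 * 17 = 13.94 mm

13.94 mm


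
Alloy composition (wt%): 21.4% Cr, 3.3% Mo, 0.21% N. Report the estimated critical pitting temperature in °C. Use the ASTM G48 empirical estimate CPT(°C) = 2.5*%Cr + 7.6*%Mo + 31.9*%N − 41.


Apply the ASTM G48 empirical CPT estimate: CPT(°C) = 2.5*%Cr + 7.6*%Mo + 31.9*%N − 41
2.5*21.4 = 53.5; 7.6*3.3 = 25.08; 31.9*0.21 = 6.699
CPT = 53.5 + 25.08 + 6.699 − 41 = 44.279 °C
Rounded to 0.1 °C: CPT ≈ 44.3 °C

44.3 °C


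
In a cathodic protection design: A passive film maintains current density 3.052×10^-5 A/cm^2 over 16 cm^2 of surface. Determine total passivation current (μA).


I = i_pass * A, then convert A → μA (×10^6)
I = 3.052×10^-5 * 16 * 10^6 = 488.32 μA

488.32 μA


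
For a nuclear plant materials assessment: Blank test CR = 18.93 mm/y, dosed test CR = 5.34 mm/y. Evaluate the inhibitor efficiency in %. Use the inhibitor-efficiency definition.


Apply the inhibitor-efficiency definition: IE = (CR_blank − CR_inh)/CR_blank × 100
IE = (18.93 − 5.34) / 18.93 × 100
IE = 13.59 / 18.93 × 100 = 71.8 %

71.8 %


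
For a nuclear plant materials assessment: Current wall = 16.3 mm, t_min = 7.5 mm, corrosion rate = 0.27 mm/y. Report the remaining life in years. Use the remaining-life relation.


Apply the remaining-life relation: RL = (t_current − t_min) / CR
RL = (16.3 − 7.5) / 0.27 = 8.8 / 0.27 = 32.6 years

32.6 years


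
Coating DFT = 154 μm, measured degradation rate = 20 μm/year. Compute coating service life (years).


Service life = thickness / degradation rate
Life = 154 / 20 = 7.7 years

7.7 years


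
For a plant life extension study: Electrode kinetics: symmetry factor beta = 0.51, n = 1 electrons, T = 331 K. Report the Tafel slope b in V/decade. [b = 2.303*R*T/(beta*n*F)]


Apply the Tafel slope relation: b = 2.303*R*T/(beta*n*F)
Numerator: 2.303 * 8.314 * 331 = 6337.7
Denominator: 0.51 * 1 * 96485 = 49207.35
b = 6337.7 / 49207.35 = 0.129 V/decade

0.129 V/decade
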